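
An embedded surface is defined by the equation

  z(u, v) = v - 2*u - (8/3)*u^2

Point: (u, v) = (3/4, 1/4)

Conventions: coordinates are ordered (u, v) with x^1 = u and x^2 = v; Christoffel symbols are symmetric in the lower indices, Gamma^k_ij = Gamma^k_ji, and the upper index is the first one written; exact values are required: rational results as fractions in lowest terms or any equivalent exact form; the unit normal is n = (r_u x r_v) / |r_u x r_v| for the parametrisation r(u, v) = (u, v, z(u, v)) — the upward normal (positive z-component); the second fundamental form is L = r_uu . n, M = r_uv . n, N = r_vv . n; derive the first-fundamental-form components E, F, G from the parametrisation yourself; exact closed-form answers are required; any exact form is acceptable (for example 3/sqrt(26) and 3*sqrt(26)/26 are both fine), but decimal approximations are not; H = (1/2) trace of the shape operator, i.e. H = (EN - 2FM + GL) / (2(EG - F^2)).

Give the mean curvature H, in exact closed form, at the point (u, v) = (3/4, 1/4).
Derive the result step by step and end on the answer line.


z_u = -6, z_v = 1, z_uu = -16/3, z_uv = 0, z_vv = 0
E = 37, F = -6, G = 2; answer radicand W^2 = 38
unnormalised second-form numerators: l = -16/3, m = 0, n = 0; L = l/sqrt(38), and similarly M = m/sqrt(W^2), N = n/sqrt(W^2)
H = (E*n - 2*F*m + G*l) / (2*(EG - F^2)*sqrt(W^2)); E*n - 2*F*m + G*l = -32/3, EG - F^2 = 38, so H = (-8/57)/sqrt(38)

Answer: H = -4*sqrt(38)/1083


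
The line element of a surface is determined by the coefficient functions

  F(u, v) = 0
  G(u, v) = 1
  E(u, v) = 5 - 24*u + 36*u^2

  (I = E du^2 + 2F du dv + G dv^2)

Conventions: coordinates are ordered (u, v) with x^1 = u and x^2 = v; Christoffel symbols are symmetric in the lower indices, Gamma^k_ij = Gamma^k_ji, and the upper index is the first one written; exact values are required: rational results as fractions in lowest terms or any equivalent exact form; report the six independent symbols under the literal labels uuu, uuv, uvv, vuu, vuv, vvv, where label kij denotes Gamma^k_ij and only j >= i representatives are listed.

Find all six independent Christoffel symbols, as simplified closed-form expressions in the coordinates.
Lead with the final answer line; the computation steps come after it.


Answer: Gamma_uuu = (36*u - 12)/(36*u^2 - 24*u + 5), Gamma_uuv = 0, Gamma_uvv = 0, Gamma_vuu = 0, Gamma_vuv = 0, Gamma_vvv = 0

E = 5 - 24*u + 36*u^2; F = 0; G = 1
Gamma^k_ij = (1/2) g^{kl} (d_i g_jl + d_j g_il - d_l g_ij), with g^inv = (1/(EG-F^2)) [[G, -F], [-F, E]]
first partials: E_u = -24 + 72*u, E_v = 0, F_u = 0, F_v = 0, G_u = 0, G_v = 0
D = EG - F^2 = 5 - 24*u + 36*u^2
expanded: Gamma^u_uu = (G E_u - 2F F_u + F E_v)/(2D), Gamma^u_uv = (G E_v - F G_u)/(2D), Gamma^u_vv = (2G F_v - G G_u - F G_v)/(2D), Gamma^v_uu = (2E F_u - E E_v - F E_u)/(2D), Gamma^v_uv = (E G_u - F E_v)/(2D), Gamma^v_vv = (E G_v - 2F F_v + F G_u)/(2D); substitute and cancel common factors


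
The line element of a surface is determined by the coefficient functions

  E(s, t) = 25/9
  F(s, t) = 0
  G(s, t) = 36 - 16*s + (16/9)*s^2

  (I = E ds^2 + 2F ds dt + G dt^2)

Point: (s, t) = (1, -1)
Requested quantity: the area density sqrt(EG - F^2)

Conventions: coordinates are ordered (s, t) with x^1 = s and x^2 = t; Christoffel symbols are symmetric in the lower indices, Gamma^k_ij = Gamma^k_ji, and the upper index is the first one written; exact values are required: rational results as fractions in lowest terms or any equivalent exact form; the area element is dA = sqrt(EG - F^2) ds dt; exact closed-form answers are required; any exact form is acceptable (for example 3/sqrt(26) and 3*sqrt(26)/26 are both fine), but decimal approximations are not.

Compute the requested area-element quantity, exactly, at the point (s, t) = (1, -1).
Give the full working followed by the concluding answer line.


E = 25/9, F = 0, G = 196/9; EG - F^2 = 4900/81

Answer: sqrt(EG - F^2) = 70/9


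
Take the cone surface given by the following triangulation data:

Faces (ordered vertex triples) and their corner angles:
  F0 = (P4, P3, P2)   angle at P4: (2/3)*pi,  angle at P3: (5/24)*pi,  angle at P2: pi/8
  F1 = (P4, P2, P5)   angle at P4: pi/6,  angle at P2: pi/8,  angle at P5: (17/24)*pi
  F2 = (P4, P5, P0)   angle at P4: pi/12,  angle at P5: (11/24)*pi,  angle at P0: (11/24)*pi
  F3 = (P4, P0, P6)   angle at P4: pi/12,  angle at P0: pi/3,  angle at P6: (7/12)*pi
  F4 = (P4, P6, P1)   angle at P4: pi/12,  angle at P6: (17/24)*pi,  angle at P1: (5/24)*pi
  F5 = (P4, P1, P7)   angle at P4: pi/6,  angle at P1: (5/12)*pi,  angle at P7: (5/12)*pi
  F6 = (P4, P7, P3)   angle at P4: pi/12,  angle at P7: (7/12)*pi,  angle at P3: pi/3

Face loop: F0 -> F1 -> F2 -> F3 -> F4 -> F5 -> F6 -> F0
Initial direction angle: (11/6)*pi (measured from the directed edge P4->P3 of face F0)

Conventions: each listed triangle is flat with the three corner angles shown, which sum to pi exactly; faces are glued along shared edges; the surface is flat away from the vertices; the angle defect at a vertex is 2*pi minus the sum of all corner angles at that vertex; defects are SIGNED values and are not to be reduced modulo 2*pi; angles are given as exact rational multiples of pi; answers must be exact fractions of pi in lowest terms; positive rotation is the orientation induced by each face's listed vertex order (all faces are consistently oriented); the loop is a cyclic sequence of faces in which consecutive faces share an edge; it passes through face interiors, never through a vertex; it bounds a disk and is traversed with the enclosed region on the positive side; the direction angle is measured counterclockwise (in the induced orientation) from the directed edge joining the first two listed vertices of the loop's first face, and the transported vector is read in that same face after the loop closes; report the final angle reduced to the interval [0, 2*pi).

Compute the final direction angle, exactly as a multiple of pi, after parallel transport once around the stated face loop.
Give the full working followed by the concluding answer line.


enclosed vertex P4: corner angles sum to (4/3)*pi, defect = 2*pi - (4/3)*pi = (2/3)*pi
transport around the loop rotates by the sum of enclosed defects; add to the initial angle mod 2*pi
final angle = (11/6)*pi + (2/3)*pi = pi/2 (mod 2*pi)

Answer: final direction angle = pi/2


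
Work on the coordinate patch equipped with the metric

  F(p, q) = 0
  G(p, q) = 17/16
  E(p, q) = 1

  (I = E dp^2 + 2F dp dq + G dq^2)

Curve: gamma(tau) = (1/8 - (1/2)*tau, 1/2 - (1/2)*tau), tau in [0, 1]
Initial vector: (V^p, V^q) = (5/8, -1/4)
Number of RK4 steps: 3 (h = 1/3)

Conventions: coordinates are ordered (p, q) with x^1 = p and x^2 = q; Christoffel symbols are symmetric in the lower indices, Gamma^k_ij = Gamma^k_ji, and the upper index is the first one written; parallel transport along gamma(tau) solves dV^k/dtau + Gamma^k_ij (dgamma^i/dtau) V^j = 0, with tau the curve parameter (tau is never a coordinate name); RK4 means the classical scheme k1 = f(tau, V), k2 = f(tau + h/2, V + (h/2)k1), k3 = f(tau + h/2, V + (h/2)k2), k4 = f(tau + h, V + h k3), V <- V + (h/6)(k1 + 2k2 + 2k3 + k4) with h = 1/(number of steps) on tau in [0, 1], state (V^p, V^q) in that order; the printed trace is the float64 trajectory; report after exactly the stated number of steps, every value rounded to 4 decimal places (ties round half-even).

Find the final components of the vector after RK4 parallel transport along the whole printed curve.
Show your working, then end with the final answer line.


gamma'(tau) = (-1/2, -1/2); f(tau, V)^k = -Gamma^k_ij(gamma(tau)) gamma'^i(tau) V^j; h = 1/3; intermediate values shown to 6 dp
curve data and Christoffel symbols at the stage parameters:
  tau = 0.000000: gamma = (0.125000, 0.500000), gamma' = (-0.500000, -0.500000); Gamma_ppp = 0.000000, Gamma_ppq = 0.000000, Gamma_pqq = 0.000000, Gamma_qpp = 0.000000, Gamma_qpq = 0.000000, Gamma_qqq = 0.000000
  tau = 0.166667: gamma = (0.041667, 0.416667), gamma' = (-0.500000, -0.500000); Gamma_ppp = 0.000000, Gamma_ppq = 0.000000, Gamma_pqq = 0.000000, Gamma_qpp = 0.000000, Gamma_qpq = 0.000000, Gamma_qqq = 0.000000
  tau = 0.333333: gamma = (-0.041667, 0.333333), gamma' = (-0.500000, -0.500000); Gamma_ppp = 0.000000, Gamma_ppq = 0.000000, Gamma_pqq = 0.000000, Gamma_qpp = 0.000000, Gamma_qpq = 0.000000, Gamma_qqq = 0.000000
  tau = 0.500000: gamma = (-0.125000, 0.250000), gamma' = (-0.500000, -0.500000); Gamma_ppp = 0.000000, Gamma_ppq = 0.000000, Gamma_pqq = 0.000000, Gamma_qpp = 0.000000, Gamma_qpq = 0.000000, Gamma_qqq = 0.000000
  tau = 0.666667: gamma = (-0.208333, 0.166667), gamma' = (-0.500000, -0.500000); Gamma_ppp = 0.000000, Gamma_ppq = 0.000000, Gamma_pqq = 0.000000, Gamma_qpp = 0.000000, Gamma_qpq = 0.000000, Gamma_qqq = 0.000000
  tau = 0.833333: gamma = (-0.291667, 0.083333), gamma' = (-0.500000, -0.500000); Gamma_ppp = 0.000000, Gamma_ppq = 0.000000, Gamma_pqq = 0.000000, Gamma_qpp = 0.000000, Gamma_qpq = 0.000000, Gamma_qqq = 0.000000
  tau = 1.000000: gamma = (-0.375000, 0.000000), gamma' = (-0.500000, -0.500000); Gamma_ppp = 0.000000, Gamma_ppq = 0.000000, Gamma_pqq = 0.000000, Gamma_qpp = 0.000000, Gamma_qpq = 0.000000, Gamma_qqq = 0.000000
step 0: V^p = 0.6250, V^q = -0.2500
step 1: k1 = (0.000000, 0.000000), k2 = (0.000000, 0.000000), k3 = (0.000000, 0.000000), k4 = (0.000000, 0.000000); V <- V + (h/6)(k1 + 2k2 + 2k3 + k4): V^p = 0.6250, V^q = -0.2500
step 2: k1 = (0.000000, 0.000000), k2 = (0.000000, 0.000000), k3 = (0.000000, 0.000000), k4 = (0.000000, 0.000000); V <- V + (h/6)(k1 + 2k2 + 2k3 + k4): V^p = 0.6250, V^q = -0.2500
step 3: k1 = (0.000000, 0.000000), k2 = (0.000000, 0.000000), k3 = (0.000000, 0.000000), k4 = (0.000000, 0.000000); V <- V + (h/6)(k1 + 2k2 + 2k3 + k4): V^p = 0.6250, V^q = -0.2500

Answer: V^p = 0.6250, V^q = -0.2500


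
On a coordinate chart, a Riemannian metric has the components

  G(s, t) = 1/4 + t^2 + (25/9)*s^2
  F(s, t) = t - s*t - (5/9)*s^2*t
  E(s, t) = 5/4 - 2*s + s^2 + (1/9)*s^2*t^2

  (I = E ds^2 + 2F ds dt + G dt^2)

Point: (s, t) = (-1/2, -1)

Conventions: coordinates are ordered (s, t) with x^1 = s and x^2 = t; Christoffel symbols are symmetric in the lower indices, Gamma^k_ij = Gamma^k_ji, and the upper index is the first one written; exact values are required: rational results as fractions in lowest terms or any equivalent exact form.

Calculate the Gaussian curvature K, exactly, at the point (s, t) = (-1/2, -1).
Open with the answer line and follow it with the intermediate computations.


Answer: K = 24/343

E = 91/36, F = -49/36, G = 35/18, EG - F^2 = 49/16 at the point
E_s = -28/9, E_t = -1/18, F_s = 4/9, F_t = 49/36, G_s = -25/9, G_t = -2
E_tt = 1/18, F_st = -4/9, G_ss = 50/9
Compute both Brioschi determinants and normalise by (EG - F^2)^2.
M1 = [[-E_tt/2 + F_st - G_ss/2, E_s/2, F_s - E_t/2], [F_t - G_s/2, E, F], [G_t/2, F, G]] = [[-13/4, -14/9, 17/36], [11/4, 91/36, -49/36], [-1, -49/36, 35/18]]; det M1 = -623/144
M2 = [[0, E_t/2, G_s/2], [E_t/2, E, F], [G_s/2, F, G]] = [[0, -1/36, -25/18], [-1/36, 91/36, -49/36], [-25/18, -49/36, 35/18]]; det M2 = -1435/288
det M1 - det M2 = 21/32; K = 21/32 / (49/16)^2 = 24/343


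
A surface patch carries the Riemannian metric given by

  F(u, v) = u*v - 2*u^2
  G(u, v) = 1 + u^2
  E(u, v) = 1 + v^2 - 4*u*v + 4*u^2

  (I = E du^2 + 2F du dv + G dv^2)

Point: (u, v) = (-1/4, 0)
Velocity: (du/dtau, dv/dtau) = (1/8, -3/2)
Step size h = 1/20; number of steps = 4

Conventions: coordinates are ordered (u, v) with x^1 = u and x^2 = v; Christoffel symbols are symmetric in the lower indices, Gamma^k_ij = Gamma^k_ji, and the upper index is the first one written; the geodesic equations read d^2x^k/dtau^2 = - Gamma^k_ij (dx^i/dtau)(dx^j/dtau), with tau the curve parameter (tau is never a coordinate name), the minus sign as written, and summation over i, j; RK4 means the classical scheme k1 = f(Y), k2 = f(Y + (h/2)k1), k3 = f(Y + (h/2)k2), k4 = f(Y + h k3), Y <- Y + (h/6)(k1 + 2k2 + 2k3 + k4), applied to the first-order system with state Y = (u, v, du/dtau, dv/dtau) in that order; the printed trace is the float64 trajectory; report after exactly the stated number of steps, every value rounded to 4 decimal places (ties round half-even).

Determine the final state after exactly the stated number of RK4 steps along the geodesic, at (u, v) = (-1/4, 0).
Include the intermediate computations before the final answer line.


f(Y) = (du/dtau, dv/dtau, -Gamma^u_ij Y'^i Y'^j, -Gamma^v_ij Y'^i Y'^j) with the Gammas evaluated at the stage position; h = 0.050000; intermediate values shown to 6 dp
step 0: u = -0.2500, v = 0.0000, du/dtau = 0.1250, dv/dtau = -1.5000
step 1:
  k1: at (u, v) = (-0.250000, 0.000000), (du/dtau, dv/dtau) = (0.125000, -1.500000); Gamma_uuu = -0.761905, Gamma_uuv = 0.380952, Gamma_uvv = 0.000000, Gamma_vuu = 0.380952, Gamma_vuv = -0.190476, Gamma_vvv = 0.000000; k1 = (0.125000, -1.500000, 0.154762, -0.077381)
  k2: at (u, v) = (-0.246875, -0.037500), (du/dtau, dv/dtau) = (0.128869, -1.501935); Gamma_uuu = -0.719007, Gamma_uuv = 0.359504, Gamma_uvv = 0.000000, Gamma_vuu = 0.389052, Gamma_vuv = -0.194526, Gamma_vvv = 0.000000; k2 = (0.128869, -1.501935, 0.151107, -0.081763)
  k3: at (u, v) = (-0.246778, -0.037548), (du/dtau, dv/dtau) = (0.128778, -1.502044); Gamma_uuu = -0.718778, Gamma_uuv = 0.359389, Gamma_uvv = 0.000000, Gamma_vuu = 0.388982, Gamma_vuv = -0.194491, Gamma_vvv = 0.000000; k3 = (0.128778, -1.502044, 0.150953, -0.081691)
  k4: at (u, v) = (-0.243561, -0.075102), (du/dtau, dv/dtau) = (0.132548, -1.504085); Gamma_uuu = -0.670451, Gamma_uuv = 0.335226, Gamma_uvv = 0.000000, Gamma_vuu = 0.396330, Gamma_vuv = -0.198165, Gamma_vvv = 0.000000; k4 = (0.132548, -1.504085, 0.145442, -0.085977)
  Y <- Y + (h/6)(k1 + 2k2 + 2k3 + k4): u = -0.2436, v = -0.0751, du/dtau = 0.1325, dv/dtau = -1.5041
step 2:
  k1: at (u, v) = (-0.243560, -0.075100), (du/dtau, dv/dtau) = (0.132536, -1.504086); Gamma_uuu = -0.670451, Gamma_uuv = 0.335225, Gamma_uvv = 0.000000, Gamma_vuu = 0.396328, Gamma_vuv = -0.198164, Gamma_vvv = 0.000000; k1 = (0.132536, -1.504086, 0.145428, -0.085968)
  k2: at (u, v) = (-0.240246, -0.112702), (du/dtau, dv/dtau) = (0.136172, -1.506235); Gamma_uuu = -0.616586, Gamma_uuv = 0.308293, Gamma_uvv = 0.000000, Gamma_vuu = 0.402764, Gamma_vuv = -0.201382, Gamma_vvv = 0.000000; k2 = (0.136172, -1.506235, 0.137899, -0.090078)
  k3: at (u, v) = (-0.240155, -0.112756), (du/dtau, dv/dtau) = (0.135984, -1.506338); Gamma_uuu = -0.616304, Gamma_uuv = 0.308152, Gamma_uvv = 0.000000, Gamma_vuu = 0.402685, Gamma_vuv = -0.201342, Gamma_vvv = 0.000000; k3 = (0.135984, -1.506338, 0.137638, -0.089931)
  k4: at (u, v) = (-0.236760, -0.150417), (du/dtau, dv/dtau) = (0.139418, -1.508582); Gamma_uuu = -0.556859, Gamma_uuv = 0.278429, Gamma_uvv = 0.000000, Gamma_vuu = 0.408049, Gamma_vuv = -0.204024, Gamma_vvv = 0.000000; k4 = (0.139418, -1.508582, 0.127944, -0.093754)
  Y <- Y + (h/6)(k1 + 2k2 + 2k3 + k4): u = -0.2368, v = -0.1504, du/dtau = 0.1394, dv/dtau = -1.5086
step 3:
  k1: at (u, v) = (-0.236757, -0.150415), (du/dtau, dv/dtau) = (0.139406, -1.508583); Gamma_uuu = -0.556853, Gamma_uuv = 0.278427, Gamma_uvv = 0.000000, Gamma_vuu = 0.408045, Gamma_vuv = -0.204023, Gamma_vvv = 0.000000; k1 = (0.139406, -1.508583, 0.127932, -0.093744)
  k2: at (u, v) = (-0.233272, -0.188130), (du/dtau, dv/dtau) = (0.142605, -1.510927); Gamma_uuu = -0.491929, Gamma_uuv = 0.245964, Gamma_uvv = 0.000000, Gamma_vuu = 0.412167, Gamma_vuv = -0.206084, Gamma_vvv = 0.000000; k2 = (0.142605, -1.510927, 0.115997, -0.097190)
  k3: at (u, v) = (-0.233192, -0.188189), (du/dtau, dv/dtau) = (0.142306, -1.511013); Gamma_uuu = -0.491612, Gamma_uuv = 0.245806, Gamma_uvv = 0.000000, Gamma_vuu = 0.412084, Gamma_vuv = -0.206042, Gamma_vvv = 0.000000; k3 = (0.142306, -1.511013, 0.115665, -0.096954)
  k4: at (u, v) = (-0.229642, -0.225966), (du/dtau, dv/dtau) = (0.145190, -1.513431); Gamma_uuu = -0.421467, Gamma_uuv = 0.210733, Gamma_uvv = 0.000000, Gamma_vuu = 0.414826, Gamma_vuv = -0.207413, Gamma_vvv = 0.000000; k4 = (0.145190, -1.513431, 0.101495, -0.099896)
  Y <- Y + (h/6)(k1 + 2k2 + 2k3 + k4): u = -0.2296, v = -0.2260, du/dtau = 0.1452, dv/dtau = -1.5134
step 4:
  k1: at (u, v) = (-0.229637, -0.225965), (du/dtau, dv/dtau) = (0.145179, -1.513433); Gamma_uuu = -0.421454, Gamma_uuv = 0.210727, Gamma_uvv = 0.000000, Gamma_vuu = 0.414820, Gamma_vuv = -0.207410, Gamma_vvv = 0.000000; k1 = (0.145179, -1.513433, 0.101485, -0.099887)
  k2: at (u, v) = (-0.226008, -0.263800), (du/dtau, dv/dtau) = (0.147716, -1.515930); Gamma_uuu = -0.346460, Gamma_uuv = 0.173230, Gamma_uvv = 0.000000, Gamma_vuu = 0.416027, Gamma_vuv = -0.208014, Gamma_vvv = 0.000000; k2 = (0.147716, -1.515930, 0.085142, -0.102238)
  k3: at (u, v) = (-0.225944, -0.263863), (du/dtau, dv/dtau) = (0.147308, -1.515989); Gamma_uuu = -0.346144, Gamma_uuv = 0.173072, Gamma_uvv = 0.000000, Gamma_vuu = 0.415949, Gamma_vuv = -0.207974, Gamma_vvv = 0.000000; k3 = (0.147308, -1.515989, 0.084811, -0.101914)
  k4: at (u, v) = (-0.222272, -0.301764), (du/dtau, dv/dtau) = (0.149420, -1.518529); Gamma_uuu = -0.266930, Gamma_uuv = 0.133465, Gamma_uvv = 0.000000, Gamma_vuu = 0.415543, Gamma_vuv = -0.207771, Gamma_vvv = 0.000000; k4 = (0.149420, -1.518529, 0.066526, -0.103564)
  Y <- Y + (h/6)(k1 + 2k2 + 2k3 + k4): u = -0.2223, v = -0.3018, du/dtau = 0.1494, dv/dtau = -1.5185

Answer: u = -0.2223, v = -0.3018, du/dtau = 0.1494, dv/dtau = -1.5185


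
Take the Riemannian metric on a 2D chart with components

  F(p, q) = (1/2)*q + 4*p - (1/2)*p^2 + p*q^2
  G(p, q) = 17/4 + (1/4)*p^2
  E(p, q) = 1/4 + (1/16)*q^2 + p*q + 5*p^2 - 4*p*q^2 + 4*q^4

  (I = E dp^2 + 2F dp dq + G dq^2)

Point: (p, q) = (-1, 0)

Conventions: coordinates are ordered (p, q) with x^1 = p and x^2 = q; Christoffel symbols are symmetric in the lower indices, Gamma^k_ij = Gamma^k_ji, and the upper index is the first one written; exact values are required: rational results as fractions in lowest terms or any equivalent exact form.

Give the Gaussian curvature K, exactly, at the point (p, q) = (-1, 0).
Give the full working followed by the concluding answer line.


E = 21/4, F = -9/2, G = 9/2, EG - F^2 = 27/8 at the point
E_p = -10, E_q = -1, F_p = 5, F_q = 1/2, G_p = -1/2, G_q = 0
E_qq = 65/8, F_pq = 0, G_pp = 1/2
Evaluate Brioschi's two determinant matrices M1, M2 and divide by (EG - F^2)^2.
M1 = [[-E_qq/2 + F_pq - G_pp/2, E_p/2, F_p - E_q/2], [F_q - G_p/2, E, F], [G_q/2, F, G]] = [[-69/16, -5, 11/2], [3/4, 21/4, -9/2], [0, -9/2, 9/2]]; det M1 = -2079/128
M2 = [[0, E_q/2, G_p/2], [E_q/2, E, F], [G_p/2, F, G]] = [[0, -1/2, -1/4], [-1/2, 21/4, -9/2], [-1/4, -9/2, 9/2]]; det M2 = -165/64
det M1 - det M2 = -1749/128; K = -1749/128 / (27/8)^2 = -583/486

Answer: K = -583/486


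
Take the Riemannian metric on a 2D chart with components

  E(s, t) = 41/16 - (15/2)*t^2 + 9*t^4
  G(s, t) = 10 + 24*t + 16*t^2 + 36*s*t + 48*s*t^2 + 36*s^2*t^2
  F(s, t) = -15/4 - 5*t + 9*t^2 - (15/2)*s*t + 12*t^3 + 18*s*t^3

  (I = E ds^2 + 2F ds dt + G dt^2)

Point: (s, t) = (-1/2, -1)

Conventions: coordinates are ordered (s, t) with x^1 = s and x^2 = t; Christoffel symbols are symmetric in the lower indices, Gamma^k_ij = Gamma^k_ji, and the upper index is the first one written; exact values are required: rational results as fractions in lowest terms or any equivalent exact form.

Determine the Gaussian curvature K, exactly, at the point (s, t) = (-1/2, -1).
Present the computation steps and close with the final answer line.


E = 65/16, F = 7/2, G = 5, EG - F^2 = 129/16 at the point
E_s = 0, E_t = -21, F_s = -21/2, F_t = -41/4, G_s = -24, G_t = 4
E_tt = 93, F_st = 93/2, G_ss = 72
K follows from Brioschi's formula, (det M1 - det M2)/(EG - F^2)^2.
M1 = [[-E_tt/2 + F_st - G_ss/2, E_s/2, F_s - E_t/2], [F_t - G_s/2, E, F], [G_t/2, F, G]] = [[-36, 0, 0], [7/4, 65/16, 7/2], [2, 7/2, 5]]; det M1 = -1161/4
M2 = [[0, E_t/2, G_s/2], [E_t/2, E, F], [G_s/2, F, G]] = [[0, -21/2, -12], [-21/2, 65/16, 7/2], [-12, 7/2, 5]]; det M2 = -1017/4
det M1 - det M2 = -36; K = -36 / (129/16)^2 = -1024/1849

Answer: K = -1024/1849


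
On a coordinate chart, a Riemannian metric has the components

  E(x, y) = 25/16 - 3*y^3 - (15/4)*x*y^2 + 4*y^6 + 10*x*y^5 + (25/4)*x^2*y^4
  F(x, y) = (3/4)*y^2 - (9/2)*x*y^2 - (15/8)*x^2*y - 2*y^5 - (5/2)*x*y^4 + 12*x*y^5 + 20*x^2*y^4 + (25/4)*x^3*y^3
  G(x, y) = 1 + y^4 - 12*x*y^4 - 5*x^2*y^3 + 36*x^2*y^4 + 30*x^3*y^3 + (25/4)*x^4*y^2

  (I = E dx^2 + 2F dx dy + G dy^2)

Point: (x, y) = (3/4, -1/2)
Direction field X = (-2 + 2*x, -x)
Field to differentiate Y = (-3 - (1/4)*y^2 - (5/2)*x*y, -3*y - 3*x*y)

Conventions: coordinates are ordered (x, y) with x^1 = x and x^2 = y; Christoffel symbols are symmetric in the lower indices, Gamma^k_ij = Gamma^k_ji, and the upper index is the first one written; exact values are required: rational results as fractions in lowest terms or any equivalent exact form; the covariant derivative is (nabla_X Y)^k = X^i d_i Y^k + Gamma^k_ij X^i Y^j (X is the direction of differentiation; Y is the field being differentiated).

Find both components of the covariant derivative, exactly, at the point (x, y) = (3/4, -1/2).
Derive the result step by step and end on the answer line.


E = 1313/1024, F = -187/2048, G = 4217/4096 at the point
E_x = -85/128, E_y = 51/128, F_x = 157/512, F_y = 1073/1024, G_x = -33/256, G_y = -737/1024
EG - F^2 = 5373/4096;  g^inv = (4096/5373) * [[4217/4096, 187/2048], [187/2048, 1313/1024]]
first-kind symbols [ij,l] = (1/2)(d_i g_jl + d_j g_il - d_l g_ij): [xx,x] = E_x/2 = -85/256, [xx,y] = F_x - E_y/2 = 55/512, [xy,x] = E_y/2 = 51/256, [xy,y] = G_x/2 = -33/512, [yy,x] = F_y - G_x/2 = 1139/1024, [yy,y] = G_y/2 = -737/2048
Gamma^x_ij = (G*[ij,x] - F*[ij,y])/(EG - F^2), Gamma^y_ij = (E*[ij,y] - F*[ij,x])/(EG - F^2)
Gamma_xxx = -1360/5373, Gamma_xxy = 272/1791, Gamma_xyy = 4556/5373, Gamma_yxx = 440/5373, Gamma_yxy = -88/1791, Gamma_yyy = -1474/5373
X = (-1/2, -3/4), Y = (-17/8, 21/8) at the point

Answer: (nabla_X Y)^x = -223837/171936, (nabla_X Y)^y = 163373/42984


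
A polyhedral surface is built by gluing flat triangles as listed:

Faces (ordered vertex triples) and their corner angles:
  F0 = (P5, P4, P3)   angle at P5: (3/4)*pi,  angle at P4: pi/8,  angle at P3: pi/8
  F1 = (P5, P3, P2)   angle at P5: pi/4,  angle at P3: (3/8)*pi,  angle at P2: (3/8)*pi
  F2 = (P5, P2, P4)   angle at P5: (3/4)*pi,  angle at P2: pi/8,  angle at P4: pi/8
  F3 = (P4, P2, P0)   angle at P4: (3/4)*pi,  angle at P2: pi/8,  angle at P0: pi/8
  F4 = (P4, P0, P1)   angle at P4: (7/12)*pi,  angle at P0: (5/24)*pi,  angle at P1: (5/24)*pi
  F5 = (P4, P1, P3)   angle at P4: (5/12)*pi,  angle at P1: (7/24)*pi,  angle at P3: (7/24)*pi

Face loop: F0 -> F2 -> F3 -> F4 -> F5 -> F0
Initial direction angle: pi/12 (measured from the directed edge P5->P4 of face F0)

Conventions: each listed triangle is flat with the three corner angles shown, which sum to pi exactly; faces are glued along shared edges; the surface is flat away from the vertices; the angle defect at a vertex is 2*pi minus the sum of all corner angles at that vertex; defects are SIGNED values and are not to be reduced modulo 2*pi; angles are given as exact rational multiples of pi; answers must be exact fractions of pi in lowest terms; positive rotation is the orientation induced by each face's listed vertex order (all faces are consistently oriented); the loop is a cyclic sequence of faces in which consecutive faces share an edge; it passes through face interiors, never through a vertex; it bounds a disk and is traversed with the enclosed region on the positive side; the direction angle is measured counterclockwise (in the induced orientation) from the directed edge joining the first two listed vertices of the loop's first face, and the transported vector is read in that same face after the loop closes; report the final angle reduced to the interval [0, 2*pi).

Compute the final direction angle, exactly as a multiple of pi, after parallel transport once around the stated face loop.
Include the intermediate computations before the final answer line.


enclosed vertex P4: corner angles sum to 2*pi, defect = 2*pi - 2*pi = 0
holonomy = initial angle + sum of enclosed defects (mod 2*pi), positive in the induced orientation
final angle = pi/12 + 0 = pi/12 (mod 2*pi)

Answer: final direction angle = pi/12


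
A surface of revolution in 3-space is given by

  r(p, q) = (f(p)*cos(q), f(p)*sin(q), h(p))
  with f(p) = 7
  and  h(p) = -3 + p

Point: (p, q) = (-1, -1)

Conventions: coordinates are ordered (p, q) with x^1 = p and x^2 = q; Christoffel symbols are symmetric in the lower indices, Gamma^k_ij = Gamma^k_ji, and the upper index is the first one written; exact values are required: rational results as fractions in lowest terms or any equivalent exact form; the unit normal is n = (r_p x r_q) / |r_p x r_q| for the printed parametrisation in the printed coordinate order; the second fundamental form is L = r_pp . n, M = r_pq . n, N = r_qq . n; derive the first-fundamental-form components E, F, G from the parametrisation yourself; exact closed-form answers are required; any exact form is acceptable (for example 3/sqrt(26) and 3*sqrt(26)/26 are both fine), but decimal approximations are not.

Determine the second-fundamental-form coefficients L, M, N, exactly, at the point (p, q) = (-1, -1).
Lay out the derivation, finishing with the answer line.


f = 7, f' = 0, f'' = 0, h' = 1, h'' = 0
E = 1, F = 0, G = 49; answer radicand W^2 = 1
unnormalised second-form numerators: l = 0, m = 0, n = 7; L = l/sqrt(1), and similarly M = m/sqrt(W^2), N = n/sqrt(W^2)

Answer: L = 0, M = 0, N = 7


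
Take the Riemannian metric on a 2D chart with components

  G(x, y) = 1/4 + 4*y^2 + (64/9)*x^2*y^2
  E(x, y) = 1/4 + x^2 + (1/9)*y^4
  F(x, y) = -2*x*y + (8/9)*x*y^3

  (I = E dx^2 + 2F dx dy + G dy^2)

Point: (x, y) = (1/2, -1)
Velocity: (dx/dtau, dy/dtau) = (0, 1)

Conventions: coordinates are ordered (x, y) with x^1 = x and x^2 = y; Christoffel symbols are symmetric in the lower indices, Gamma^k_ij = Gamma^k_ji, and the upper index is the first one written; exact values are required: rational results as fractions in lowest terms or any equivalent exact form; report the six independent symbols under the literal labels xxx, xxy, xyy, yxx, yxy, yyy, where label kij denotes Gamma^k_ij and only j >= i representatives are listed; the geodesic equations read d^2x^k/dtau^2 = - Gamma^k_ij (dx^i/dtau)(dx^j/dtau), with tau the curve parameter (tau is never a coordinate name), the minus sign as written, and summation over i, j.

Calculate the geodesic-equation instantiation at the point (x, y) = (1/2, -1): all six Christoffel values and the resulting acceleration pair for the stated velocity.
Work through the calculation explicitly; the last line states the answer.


E = 11/18, F = 5/9, G = 217/36 at the point
E_x = 1, E_y = -4/9, F_x = 10/9, F_y = 1/3, G_x = 64/9, G_y = -104/9
EG - F^2 = 27/8;  g^inv = (8/27) * [[217/36, -5/9], [-5/9, 11/18]]
first-kind symbols [ij,l] = (1/2)(d_i g_jl + d_j g_il - d_l g_ij): [xx,x] = E_x/2 = 1/2, [xx,y] = F_x - E_y/2 = 4/3, [xy,x] = E_y/2 = -2/9, [xy,y] = G_x/2 = 32/9, [yy,x] = F_y - G_x/2 = -29/9, [yy,y] = G_y/2 = -52/9
Gamma^x_ij = (G*[ij,x] - F*[ij,y])/(EG - F^2), Gamma^y_ij = (E*[ij,y] - F*[ij,x])/(EG - F^2)
Gamma_xxx = 491/729, Gamma_xxy = -716/729, Gamma_xyy = -3502/729, Gamma_yxx = 116/729, Gamma_yxy = 496/729, Gamma_yyy = -376/729
d^2x/dtau^2 = -(Gamma_xxx*(0)^2 + 2*Gamma_xxy*(0)*(1) + Gamma_xyy*(1)^2) = 3502/729
d^2y/dtau^2 = -(Gamma_yxx*(0)^2 + 2*Gamma_yxy*(0)*(1) + Gamma_yyy*(1)^2) = 376/729

Answer: Gamma_xxx = 491/729, Gamma_xxy = -716/729, Gamma_xyy = -3502/729, Gamma_yxx = 116/729, Gamma_yxy = 496/729, Gamma_yyy = -376/729; accelerations (d^2x/dtau^2, d^2y/dtau^2) = (3502/729, 376/729)


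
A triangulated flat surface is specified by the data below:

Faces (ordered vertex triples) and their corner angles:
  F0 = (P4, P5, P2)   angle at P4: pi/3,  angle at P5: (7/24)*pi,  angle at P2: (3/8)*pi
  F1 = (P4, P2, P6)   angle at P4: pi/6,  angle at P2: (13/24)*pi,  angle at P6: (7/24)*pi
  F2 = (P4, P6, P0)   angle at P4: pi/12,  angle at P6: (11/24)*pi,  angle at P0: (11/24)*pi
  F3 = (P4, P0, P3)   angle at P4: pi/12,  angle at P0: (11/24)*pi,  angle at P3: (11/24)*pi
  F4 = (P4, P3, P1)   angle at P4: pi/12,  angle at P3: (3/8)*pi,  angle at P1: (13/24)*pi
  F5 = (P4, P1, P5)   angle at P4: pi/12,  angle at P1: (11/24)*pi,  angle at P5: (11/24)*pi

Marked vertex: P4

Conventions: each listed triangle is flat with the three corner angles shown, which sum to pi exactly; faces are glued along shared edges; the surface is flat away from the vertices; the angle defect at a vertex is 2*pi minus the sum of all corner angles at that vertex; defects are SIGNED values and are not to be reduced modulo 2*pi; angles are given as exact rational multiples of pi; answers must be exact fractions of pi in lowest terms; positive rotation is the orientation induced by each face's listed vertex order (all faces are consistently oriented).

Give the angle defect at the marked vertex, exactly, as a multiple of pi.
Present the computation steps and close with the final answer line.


Sum of corner angles at P4: (5/6)*pi
defect = 2*pi - (5/6)*pi

Answer: defect(P4) = (7/6)*pi


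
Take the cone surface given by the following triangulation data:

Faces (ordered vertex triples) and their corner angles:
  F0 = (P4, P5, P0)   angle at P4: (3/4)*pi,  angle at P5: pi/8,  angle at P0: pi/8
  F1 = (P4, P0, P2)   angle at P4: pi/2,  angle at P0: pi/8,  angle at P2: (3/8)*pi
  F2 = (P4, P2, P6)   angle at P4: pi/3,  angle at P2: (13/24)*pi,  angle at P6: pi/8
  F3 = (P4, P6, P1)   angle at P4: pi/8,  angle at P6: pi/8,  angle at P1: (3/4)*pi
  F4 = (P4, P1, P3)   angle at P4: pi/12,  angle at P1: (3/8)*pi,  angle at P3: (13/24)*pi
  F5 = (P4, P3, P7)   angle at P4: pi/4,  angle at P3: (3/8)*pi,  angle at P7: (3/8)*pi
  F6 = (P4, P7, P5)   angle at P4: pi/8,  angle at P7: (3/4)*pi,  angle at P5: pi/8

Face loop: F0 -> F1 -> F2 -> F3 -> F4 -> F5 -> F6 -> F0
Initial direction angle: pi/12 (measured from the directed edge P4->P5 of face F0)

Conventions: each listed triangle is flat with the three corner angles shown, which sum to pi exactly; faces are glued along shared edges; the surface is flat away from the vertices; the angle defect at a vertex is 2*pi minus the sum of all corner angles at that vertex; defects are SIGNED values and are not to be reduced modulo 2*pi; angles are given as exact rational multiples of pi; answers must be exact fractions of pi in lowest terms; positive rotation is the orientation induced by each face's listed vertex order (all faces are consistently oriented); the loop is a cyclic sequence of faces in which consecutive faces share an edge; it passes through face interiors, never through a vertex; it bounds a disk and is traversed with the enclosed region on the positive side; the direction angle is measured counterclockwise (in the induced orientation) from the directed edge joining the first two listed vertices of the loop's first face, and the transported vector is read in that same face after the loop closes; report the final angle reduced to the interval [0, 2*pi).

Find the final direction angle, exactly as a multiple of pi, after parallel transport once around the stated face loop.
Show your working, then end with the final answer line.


enclosed vertex P4: corner angles sum to (13/6)*pi, defect = 2*pi - (13/6)*pi = -pi/6
transport around the loop rotates by the sum of enclosed defects; add to the initial angle mod 2*pi
final angle = pi/12 - pi/6 = (23/12)*pi (mod 2*pi)

Answer: final direction angle = (23/12)*pi


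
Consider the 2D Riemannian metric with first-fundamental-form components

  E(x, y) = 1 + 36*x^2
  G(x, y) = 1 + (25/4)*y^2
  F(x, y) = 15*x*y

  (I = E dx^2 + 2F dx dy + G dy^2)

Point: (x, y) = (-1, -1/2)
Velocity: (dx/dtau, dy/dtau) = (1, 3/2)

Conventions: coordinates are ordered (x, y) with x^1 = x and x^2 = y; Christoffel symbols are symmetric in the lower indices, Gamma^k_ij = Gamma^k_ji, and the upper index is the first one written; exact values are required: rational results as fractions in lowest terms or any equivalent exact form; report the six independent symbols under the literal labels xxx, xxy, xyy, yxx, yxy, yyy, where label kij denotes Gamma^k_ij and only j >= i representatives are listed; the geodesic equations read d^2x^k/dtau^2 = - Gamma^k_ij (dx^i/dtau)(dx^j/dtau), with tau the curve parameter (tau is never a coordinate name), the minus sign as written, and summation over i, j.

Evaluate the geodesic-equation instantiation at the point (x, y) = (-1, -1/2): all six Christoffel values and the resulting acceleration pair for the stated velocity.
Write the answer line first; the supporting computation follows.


Answer: Gamma_xxx = -576/617, Gamma_xxy = 0, Gamma_xyy = -240/617, Gamma_yxx = -120/617, Gamma_yxy = 0, Gamma_yyy = -50/617; accelerations (d^2x/dtau^2, d^2y/dtau^2) = (1116/617, 465/1234)

E = 37, F = 15/2, G = 41/16 at the point
E_x = -72, E_y = 0, F_x = -15/2, F_y = -15, G_x = 0, G_y = -25/4
EG - F^2 = 617/16;  g^inv = (16/617) * [[41/16, -15/2], [-15/2, 37]]
first-kind symbols [ij,l] = (1/2)(d_i g_jl + d_j g_il - d_l g_ij): [xx,x] = E_x/2 = -36, [xx,y] = F_x - E_y/2 = -15/2, [xy,x] = E_y/2 = 0, [xy,y] = G_x/2 = 0, [yy,x] = F_y - G_x/2 = -15, [yy,y] = G_y/2 = -25/8
Gamma^x_ij = (G*[ij,x] - F*[ij,y])/(EG - F^2), Gamma^y_ij = (E*[ij,y] - F*[ij,x])/(EG - F^2)
Gamma_xxx = -576/617, Gamma_xxy = 0, Gamma_xyy = -240/617, Gamma_yxx = -120/617, Gamma_yxy = 0, Gamma_yyy = -50/617
d^2x/dtau^2 = -(Gamma_xxx*(1)^2 + 2*Gamma_xxy*(1)*(3/2) + Gamma_xyy*(3/2)^2) = 1116/617
d^2y/dtau^2 = -(Gamma_yxx*(1)^2 + 2*Gamma_yxy*(1)*(3/2) + Gamma_yyy*(3/2)^2) = 465/1234


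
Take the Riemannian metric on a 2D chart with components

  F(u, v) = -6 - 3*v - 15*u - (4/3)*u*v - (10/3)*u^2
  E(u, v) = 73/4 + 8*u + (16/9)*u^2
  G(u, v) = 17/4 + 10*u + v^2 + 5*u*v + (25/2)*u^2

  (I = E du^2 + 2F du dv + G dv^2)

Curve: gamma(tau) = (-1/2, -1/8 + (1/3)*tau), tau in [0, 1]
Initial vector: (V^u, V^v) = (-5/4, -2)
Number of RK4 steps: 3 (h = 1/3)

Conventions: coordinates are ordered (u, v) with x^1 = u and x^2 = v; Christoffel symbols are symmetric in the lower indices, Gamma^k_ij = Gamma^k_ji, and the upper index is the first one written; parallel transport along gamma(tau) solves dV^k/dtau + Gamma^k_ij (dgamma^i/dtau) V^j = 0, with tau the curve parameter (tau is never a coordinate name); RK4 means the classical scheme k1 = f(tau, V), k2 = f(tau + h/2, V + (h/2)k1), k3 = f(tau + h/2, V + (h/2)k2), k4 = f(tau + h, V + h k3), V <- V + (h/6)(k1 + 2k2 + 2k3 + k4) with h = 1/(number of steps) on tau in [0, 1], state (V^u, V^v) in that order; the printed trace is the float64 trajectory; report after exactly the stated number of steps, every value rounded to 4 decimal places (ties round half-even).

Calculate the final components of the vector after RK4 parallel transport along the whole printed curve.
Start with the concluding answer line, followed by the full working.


Answer: V^u = -1.2896, V^v = -2.6086

gamma'(tau) = (0, 1/3); f(tau, V)^k = -Gamma^k_ij(gamma(tau)) gamma'^i(tau) V^j; h = 1/3; intermediate values shown to 6 dp
curve data and Christoffel symbols at the stage parameters:
  tau = 0.000000: gamma = (-0.500000, -0.125000), gamma' = (0.000000, 0.333333); Gamma_uuu = 0.500755, Gamma_uuv = 0.038590, Gamma_uvv = -0.019740, Gamma_vuu = -4.431867, Gamma_vuv = -0.591716, Gamma_vvv = -0.501672
  tau = 0.166667: gamma = (-0.500000, -0.069444), gamma' = (0.000000, 0.333333); Gamma_uuu = 0.476061, Gamma_uuv = 0.032028, Gamma_uvv = -0.033379, Gamma_vuu = -4.687252, Gamma_vuv = -0.567923, Gamma_vvv = -0.505901
  tau = 0.333333: gamma = (-0.500000, -0.013889), gamma' = (0.000000, 0.333333); Gamma_uuu = 0.447846, Gamma_uuv = 0.025717, Gamma_uvv = -0.047060, Gamma_vuu = -4.963339, Gamma_vuv = -0.540558, Gamma_vvv = -0.510802
  tau = 0.500000: gamma = (-0.500000, 0.041667), gamma' = (0.000000, 0.333333); Gamma_uuu = 0.415646, Gamma_uuv = 0.019731, Gamma_uvv = -0.060798, Gamma_vuu = -5.262286, Gamma_vuv = -0.509146, Gamma_vvv = -0.516469
  tau = 0.666667: gamma = (-0.500000, 0.097222), gamma' = (0.000000, 0.333333); Gamma_uuu = 0.378929, Gamma_uuv = 0.014161, Gamma_uvv = -0.074611, Gamma_vuu = -5.586520, Gamma_vuv = -0.473136, Gamma_vvv = -0.523006
  tau = 0.833333: gamma = (-0.500000, 0.152778), gamma' = (0.000000, 0.333333); Gamma_uuu = 0.337082, Gamma_uuv = 0.009117, Gamma_uvv = -0.088517, Gamma_vuu = -5.938776, Gamma_vuv = -0.431901, Gamma_vvv = -0.530533
  tau = 1.000000: gamma = (-0.500000, 0.208333), gamma' = (0.000000, 0.333333); Gamma_uuu = 0.289402, Gamma_uuv = 0.004727, Gamma_uvv = -0.102543, Gamma_vuu = -6.322139, Gamma_vuv = -0.384713, Gamma_vvv = -0.539191
step 0: V^u = -1.2500, V^v = -2.0000
step 1: k1 = (0.002919, -0.580996), k2 = (-0.009990, -0.590139), k3 = (-0.009984, -0.590803), k4 = (-0.023719, -0.599899); V <- V + (h/6)(k1 + 2k2 + 2k3 + k4): V^u = -1.2534, V^v = -2.1968
step 2: k1 = (-0.023717, -0.599888), k2 = (-0.038278, -0.608797), k3 = (-0.038292, -0.609464), k4 = (-0.053711, -0.618086); V <- V + (h/6)(k1 + 2k2 + 2k3 + k4): V^u = -1.2662, V^v = -2.3998
step 3: k1 = (-0.053708, -0.618071), k2 = (-0.069974, -0.626194), k3 = (-0.070005, -0.626824), k4 = (-0.087139, -0.634244); V <- V + (h/6)(k1 + 2k2 + 2k3 + k4): V^u = -1.2896, V^v = -2.6086


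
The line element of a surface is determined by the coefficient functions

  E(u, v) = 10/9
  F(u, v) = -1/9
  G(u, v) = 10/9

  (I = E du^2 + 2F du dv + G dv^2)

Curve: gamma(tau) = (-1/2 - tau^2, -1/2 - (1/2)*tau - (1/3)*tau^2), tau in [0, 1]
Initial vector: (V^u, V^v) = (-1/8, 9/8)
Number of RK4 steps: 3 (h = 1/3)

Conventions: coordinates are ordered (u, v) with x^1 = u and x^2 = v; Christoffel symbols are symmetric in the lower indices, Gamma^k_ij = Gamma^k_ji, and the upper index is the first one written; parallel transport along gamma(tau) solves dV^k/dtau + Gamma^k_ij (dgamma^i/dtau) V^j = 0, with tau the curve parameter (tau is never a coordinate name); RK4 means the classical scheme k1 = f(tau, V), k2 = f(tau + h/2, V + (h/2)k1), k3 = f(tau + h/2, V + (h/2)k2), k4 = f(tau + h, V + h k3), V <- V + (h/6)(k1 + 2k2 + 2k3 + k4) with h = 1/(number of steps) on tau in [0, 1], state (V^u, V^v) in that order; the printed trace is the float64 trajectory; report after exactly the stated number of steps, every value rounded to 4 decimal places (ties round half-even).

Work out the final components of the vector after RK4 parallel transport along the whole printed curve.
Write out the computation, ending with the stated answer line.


gamma'(tau) = (-2*tau, -1/2 - (2/3)*tau); f(tau, V)^k = -Gamma^k_ij(gamma(tau)) gamma'^i(tau) V^j; h = 1/3; intermediate values shown to 6 dp
curve data and Christoffel symbols at the stage parameters:
  tau = 0.000000: gamma = (-0.500000, -0.500000), gamma' = (0.000000, -0.500000); Gamma_uuu = 0.000000, Gamma_uuv = 0.000000, Gamma_uvv = 0.000000, Gamma_vuu = 0.000000, Gamma_vuv = 0.000000, Gamma_vvv = 0.000000
  tau = 0.166667: gamma = (-0.527778, -0.592593), gamma' = (-0.333333, -0.611111); Gamma_uuu = 0.000000, Gamma_uuv = 0.000000, Gamma_uvv = 0.000000, Gamma_vuu = 0.000000, Gamma_vuv = 0.000000, Gamma_vvv = 0.000000
  tau = 0.333333: gamma = (-0.611111, -0.703704), gamma' = (-0.666667, -0.722222); Gamma_uuu = 0.000000, Gamma_uuv = 0.000000, Gamma_uvv = 0.000000, Gamma_vuu = 0.000000, Gamma_vuv = 0.000000, Gamma_vvv = 0.000000
  tau = 0.500000: gamma = (-0.750000, -0.833333), gamma' = (-1.000000, -0.833333); Gamma_uuu = 0.000000, Gamma_uuv = 0.000000, Gamma_uvv = 0.000000, Gamma_vuu = 0.000000, Gamma_vuv = 0.000000, Gamma_vvv = 0.000000
  tau = 0.666667: gamma = (-0.944444, -0.981481), gamma' = (-1.333333, -0.944444); Gamma_uuu = 0.000000, Gamma_uuv = 0.000000, Gamma_uvv = 0.000000, Gamma_vuu = 0.000000, Gamma_vuv = 0.000000, Gamma_vvv = 0.000000
  tau = 0.833333: gamma = (-1.194444, -1.148148), gamma' = (-1.666667, -1.055556); Gamma_uuu = 0.000000, Gamma_uuv = 0.000000, Gamma_uvv = 0.000000, Gamma_vuu = 0.000000, Gamma_vuv = 0.000000, Gamma_vvv = 0.000000
  tau = 1.000000: gamma = (-1.500000, -1.333333), gamma' = (-2.000000, -1.166667); Gamma_uuu = 0.000000, Gamma_uuv = 0.000000, Gamma_uvv = 0.000000, Gamma_vuu = 0.000000, Gamma_vuv = 0.000000, Gamma_vvv = 0.000000
step 0: V^u = -0.1250, V^v = 1.1250
step 1: k1 = (0.000000, 0.000000), k2 = (0.000000, 0.000000), k3 = (0.000000, 0.000000), k4 = (0.000000, 0.000000); V <- V + (h/6)(k1 + 2k2 + 2k3 + k4): V^u = -0.1250, V^v = 1.1250
step 2: k1 = (0.000000, 0.000000), k2 = (0.000000, 0.000000), k3 = (0.000000, 0.000000), k4 = (0.000000, 0.000000); V <- V + (h/6)(k1 + 2k2 + 2k3 + k4): V^u = -0.1250, V^v = 1.1250
step 3: k1 = (0.000000, 0.000000), k2 = (0.000000, 0.000000), k3 = (0.000000, 0.000000), k4 = (0.000000, 0.000000); V <- V + (h/6)(k1 + 2k2 + 2k3 + k4): V^u = -0.1250, V^v = 1.1250

Answer: V^u = -0.1250, V^v = 1.1250
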